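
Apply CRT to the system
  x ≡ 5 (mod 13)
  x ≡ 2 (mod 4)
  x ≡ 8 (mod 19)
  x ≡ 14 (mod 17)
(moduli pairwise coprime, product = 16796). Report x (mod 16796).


Product of moduli M = 13 · 4 · 19 · 17 = 16796.
Merge one congruence at a time:
  Start: x ≡ 5 (mod 13).
  Combine with x ≡ 2 (mod 4); new modulus lcm = 52.
    Write x = 5 + 13·t and substitute into x ≡ 2 (mod 4): 13·t ≡ 2 − 5 = -3 (mod 4).
    Reduce coefficients mod 4: 1·t ≡ 1 (mod 4).
    So t ≡ 1 (mod 4).
    Then x = 5 + 13·1 = 18, valid modulo lcm(13, 4) = 52: x ≡ 18 (mod 52).
  Combine with x ≡ 8 (mod 19); new modulus lcm = 988.
    Write x = 18 + 52·t and substitute into x ≡ 8 (mod 19): 52·t ≡ 8 − 18 = -10 (mod 19).
    Reduce coefficients mod 19: 14·t ≡ 9 (mod 19).
    The inverse of 14 mod 19 is 15 (since 14·15 = 210 = 11·19 + 1), so t ≡ 15·9 = 135 ≡ 2 (mod 19).
    Then x = 18 + 52·2 = 122, valid modulo lcm(52, 19) = 988: x ≡ 122 (mod 988).
  Combine with x ≡ 14 (mod 17); new modulus lcm = 16796.
    Write x = 122 + 988·t and substitute into x ≡ 14 (mod 17): 988·t ≡ 14 − 122 = -108 (mod 17).
    Reduce coefficients mod 17: 2·t ≡ 11 (mod 17).
    The inverse of 2 mod 17 is 9 (since 2·9 = 18 = 1·17 + 1), so t ≡ 9·11 = 99 ≡ 14 (mod 17).
    Then x = 122 + 988·14 = 13954, valid modulo lcm(988, 17) = 16796: x ≡ 13954 (mod 16796).
Verify against each original: 13954 mod 13 = 5, 13954 mod 4 = 2, 13954 mod 19 = 8, 13954 mod 17 = 14.

x ≡ 13954 (mod 16796).


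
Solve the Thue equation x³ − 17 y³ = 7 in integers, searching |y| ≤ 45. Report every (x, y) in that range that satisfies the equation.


The equation is x³ - 17y³ = 7. For fixed y, x³ = 17·y³ + 7, so a solution requires the RHS to be a perfect cube.
Strategy: iterate y from -45 to 45, compute RHS = 17·y³ + 7, and check whether it is a (positive or negative) perfect cube.
Check small values of y:
  y = 0: RHS = 7 is not a perfect cube.
  y = 1: RHS = 24 is not a perfect cube.
  y = -1: RHS = -10 is not a perfect cube.
  y = 2: RHS = 143 is not a perfect cube.
  y = -2: RHS = -129 is not a perfect cube.
  y = 3: RHS = 466 is not a perfect cube.
  y = -3: RHS = -452 is not a perfect cube.
Continuing the search up to |y| = 45 finds no solutions either.
No (x, y) in the scanned range satisfies the equation.

No integer solutions with |y| ≤ 45.


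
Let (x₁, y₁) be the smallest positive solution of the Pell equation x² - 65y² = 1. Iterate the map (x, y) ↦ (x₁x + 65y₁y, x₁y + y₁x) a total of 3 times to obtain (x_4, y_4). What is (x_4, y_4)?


Step 1: Find the fundamental solution (x₁, y₁) of x² - 65y² = 1.
  Expand √65 as a continued fraction. a₀ = ⌊√65⌋ = 8; iterate m_{k+1} = d_k·a_k − m_k, d_{k+1} = (65 − m_{k+1}²)/d_k, a_{k+1} = ⌊(a₀ + m_{k+1})/d_{k+1}⌋ (starting m₀ = 0, d₀ = 1), with convergents p_k = a_k·p_{k-1} + p_{k-2}, q_k = a_k·q_{k-1} + q_{k-2} (p₋₁ = 1, q₋₁ = 0):
  k = 0: a₀ = 8; p₀/q₀ = 8/1; p₀² − 65·q₀² = 64 − 65 = -1.
  k = 1: m = 8, d = 1, a = ⌊(8 + 8)/1⌋ = 16; p/q = (16·8 + 1)/(16·1 + 0) = 129/16; p² − 65·q² = 16641 − 16640 = 1.
  The first convergent with p² − 65·q² = 1 gives the fundamental solution (x₁, y₁) = (129, 16).
Step 2: Apply the recurrence (x_{n+1}, y_{n+1}) = (x₁x_n + 65y₁y_n, x₁y_n + y₁x_n) repeatedly.
  From (x_1, y_1) = (129, 16): x_2 = 129·129 + 65·16·16 = 33281; y_2 = 129·16 + 16·129 = 4128.
  From (x_2, y_2) = (33281, 4128): x_3 = 129·33281 + 65·16·4128 = 8586369; y_3 = 129·4128 + 16·33281 = 1065008.
  From (x_3, y_3) = (8586369, 1065008): x_4 = 129·8586369 + 65·16·1065008 = 2215249921; y_4 = 129·1065008 + 16·8586369 = 274767936.
Step 3: Verify x_4² - 65·y_4² = 4907332212490506241 - 4907332212490506240 = 1 (should be 1). ✓

(x_1, y_1) = (129, 16); (x_4, y_4) = (2215249921, 274767936).


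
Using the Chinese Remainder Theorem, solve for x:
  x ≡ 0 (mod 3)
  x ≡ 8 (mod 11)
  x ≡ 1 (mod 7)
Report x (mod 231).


Moduli 3, 11, 7 are pairwise coprime; by CRT there is a unique solution modulo M = 3 · 11 · 7 = 231.
Solve pairwise, accumulating the modulus:
  Start with x ≡ 0 (mod 3).
  Combine with x ≡ 8 (mod 11): since gcd(3, 11) = 1, we get a unique residue mod 33.
    Write x = 0 + 3·t and substitute into x ≡ 8 (mod 11): 3·t ≡ 8 − 0 = 8 (mod 11).
    The inverse of 3 mod 11 is 4 (since 3·4 = 12 = 1·11 + 1), so t ≡ 4·8 = 32 ≡ 10 (mod 11).
    Then x = 0 + 3·10 = 30, valid modulo lcm(3, 11) = 33: x ≡ 30 (mod 33).
  Combine with x ≡ 1 (mod 7): since gcd(33, 7) = 1, we get a unique residue mod 231.
    Write x = 30 + 33·t and substitute into x ≡ 1 (mod 7): 33·t ≡ 1 − 30 = -29 (mod 7).
    Reduce coefficients mod 7: 5·t ≡ 6 (mod 7).
    The inverse of 5 mod 7 is 3 (since 5·3 = 15 = 2·7 + 1), so t ≡ 3·6 = 18 ≡ 4 (mod 7).
    Then x = 30 + 33·4 = 162, valid modulo lcm(33, 7) = 231: x ≡ 162 (mod 231).
Verify: 162 mod 3 = 0 ✓, 162 mod 11 = 8 ✓, 162 mod 7 = 1 ✓.

x ≡ 162 (mod 231).


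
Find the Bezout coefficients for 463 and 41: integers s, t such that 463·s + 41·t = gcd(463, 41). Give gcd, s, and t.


Euclidean algorithm on (463, 41) — divide until remainder is 0:
  463 = 11 · 41 + 12
  41 = 3 · 12 + 5
  12 = 2 · 5 + 2
  5 = 2 · 2 + 1
  2 = 2 · 1 + 0
gcd(463, 41) = 1.
Track Bezout coefficients alongside the remainders: start with r₀ = 463 = a·1 + b·0 (s = 1, t = 0) and r₁ = 41 = a·0 + b·1 (s = 0, t = 1); each new remainder r_{k+1} = r_{k-1} − q_k·r_k inherits s_{k+1} = s_{k-1} − q_k·s_k, t_{k+1} = t_{k-1} − q_k·t_k, so r_k = a·s_k + b·t_k at every step:
  q = 11: r = 12, s = 1 − 11·0 = 1, t = 0 − 11·1 = -11  (check: 463·1 + 41·(-11) = 12)
  q = 3: r = 5, s = 0 − 3·1 = -3, t = 1 − 3·(-11) = 34  (check: 463·(-3) + 41·34 = 5)
  q = 2: r = 2, s = 1 − 2·(-3) = 7, t = -11 − 2·34 = -79  (check: 463·7 + 41·(-79) = 2)
  q = 2: r = 1, s = -3 − 2·7 = -17, t = 34 − 2·(-79) = 192  (check: 463·(-17) + 41·192 = 1)
The row with r = 1 (the gcd) gives the Bezout coefficients s = -17, t = 192.
Result: 463 · (-17) + 41 · (192) = 1.

gcd(463, 41) = 1; s = -17, t = 192 (check: 463·(-17) + 41·192 = 1).


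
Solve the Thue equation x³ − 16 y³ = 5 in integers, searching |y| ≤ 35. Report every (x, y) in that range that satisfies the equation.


The equation is x³ - 16y³ = 5. For fixed y, x³ = 16·y³ + 5, so a solution requires the RHS to be a perfect cube.
Strategy: iterate y from -35 to 35, compute RHS = 16·y³ + 5, and check whether it is a (positive or negative) perfect cube.
Check small values of y:
  y = 0: RHS = 5 is not a perfect cube.
  y = 1: RHS = 21 is not a perfect cube.
  y = -1: RHS = -11 is not a perfect cube.
  y = 2: RHS = 133 is not a perfect cube.
  y = -2: RHS = -123 is not a perfect cube.
  y = 3: RHS = 437 is not a perfect cube.
  y = -3: RHS = -427 is not a perfect cube.
Continuing the search up to |y| = 35 finds no solutions either.
No (x, y) in the scanned range satisfies the equation.

No integer solutions with |y| ≤ 35.


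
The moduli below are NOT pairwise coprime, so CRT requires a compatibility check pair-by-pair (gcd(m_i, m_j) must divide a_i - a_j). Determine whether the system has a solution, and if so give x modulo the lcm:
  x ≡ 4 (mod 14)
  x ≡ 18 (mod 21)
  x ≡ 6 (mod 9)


Moduli 14, 21, 9 are not pairwise coprime, so CRT works modulo lcm(m_i) when all pairwise compatibility conditions hold.
Pairwise compatibility: gcd(m_i, m_j) must divide a_i - a_j for every pair.
Merge one congruence at a time:
  Start: x ≡ 4 (mod 14).
  Combine with x ≡ 18 (mod 21): gcd(14, 21) = 7; 18 - 4 = 14, which IS divisible by 7, so compatible.
    Write x = 4 + 14·t and substitute into x ≡ 18 (mod 21): 14·t ≡ 18 − 4 = 14 (mod 21).
    Divide the congruence (and modulus) by g = 7: 2·t ≡ 2 (mod 3).
    The inverse of 2 mod 3 is 2 (since 2·2 = 4 = 1·3 + 1), so t ≡ 2·2 = 4 ≡ 1 (mod 3).
    Then x = 4 + 14·1 = 18, valid modulo lcm(14, 21) = 42: x ≡ 18 (mod 42).
  Combine with x ≡ 6 (mod 9): gcd(42, 9) = 3; 6 - 18 = -12, which IS divisible by 3, so compatible.
    Write x = 18 + 42·t and substitute into x ≡ 6 (mod 9): 42·t ≡ 6 − 18 = -12 (mod 9).
    Divide the congruence (and modulus) by g = 3: 14·t ≡ -4 (mod 3).
    Reduce coefficients mod 3: 2·t ≡ 2 (mod 3).
    The inverse of 2 mod 3 is 2 (since 2·2 = 4 = 1·3 + 1), so t ≡ 2·2 = 4 ≡ 1 (mod 3).
    Then x = 18 + 42·1 = 60, valid modulo lcm(42, 9) = 126: x ≡ 60 (mod 126).
Verify: 60 mod 14 = 4, 60 mod 21 = 18, 60 mod 9 = 6.

x ≡ 60 (mod 126).


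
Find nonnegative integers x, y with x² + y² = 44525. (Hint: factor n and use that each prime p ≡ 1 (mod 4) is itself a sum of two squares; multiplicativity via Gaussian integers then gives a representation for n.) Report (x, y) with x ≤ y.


Step 1: Factor n = 44525 = 5^2 · 13 · 137.
Step 2: Check the mod-4 condition on each prime factor: 5 ≡ 1 (mod 4), exponent 2; 13 ≡ 1 (mod 4), exponent 1; 137 ≡ 1 (mod 4), exponent 1.
All primes ≡ 3 (mod 4) appear to even exponent (or don't appear), so by the two-squares theorem n IS expressible as a sum of two squares.
Step 3: Build a representation. Group n = k² · m with k = 5 and m = 13 · 137 = 1781 (a product of primes ≡ 1 (mod 4)); a representation of m scales to one of n via (k·x)² + (k·y)² = k²(x² + y²). Each prime p ≡ 1 (mod 4) is itself a sum of two squares; find a² by testing p − a² for a perfect square:
  13: 13 − 1² = 12, 13 − 2² = 9 = 3² ⇒ 13 = 2² + 3².
  137: 137 − 1² = 136, 137 − 2² = 133, 137 − 3² = 128, 137 − 4² = 121 = 11² ⇒ 137 = 4² + 11².
  Combine using the Brahmagupta–Fibonacci identity (a² + b²)(c² + d²) = (ac − bd)² + (ad + bc)² = (ac + bd)² + (ad − bc)²:
  13 · 137 = 1781: from (2² + 3²)(4² + 11²), take (2·4 − 3·11, 2·11 + 3·4) = (8 − 33, 22 + 12) = (-25, 34); dropping signs (only squares matter) gives (25, 34); check 25² + 34² = 625 + 1156 = 1781 ✓.
  Scale by k = 5: (5·25, 5·34) = (125, 170).
Step 4: Order so x ≤ y and verify: 125² + 170² = 15625 + 28900 = 44525 = n. ✓

n = 44525 = 125² + 170² (one valid representation with x ≤ y).


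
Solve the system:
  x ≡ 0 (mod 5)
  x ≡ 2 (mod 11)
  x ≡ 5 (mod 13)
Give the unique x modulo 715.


Moduli 5, 11, 13 are pairwise coprime; by CRT there is a unique solution modulo M = 5 · 11 · 13 = 715.
Solve pairwise, accumulating the modulus:
  Start with x ≡ 0 (mod 5).
  Combine with x ≡ 2 (mod 11): since gcd(5, 11) = 1, we get a unique residue mod 55.
    Write x = 0 + 5·t and substitute into x ≡ 2 (mod 11): 5·t ≡ 2 − 0 = 2 (mod 11).
    The inverse of 5 mod 11 is 9 (since 5·9 = 45 = 4·11 + 1), so t ≡ 9·2 = 18 ≡ 7 (mod 11).
    Then x = 0 + 5·7 = 35, valid modulo lcm(5, 11) = 55: x ≡ 35 (mod 55).
  Combine with x ≡ 5 (mod 13): since gcd(55, 13) = 1, we get a unique residue mod 715.
    Write x = 35 + 55·t and substitute into x ≡ 5 (mod 13): 55·t ≡ 5 − 35 = -30 (mod 13).
    Reduce coefficients mod 13: 3·t ≡ 9 (mod 13).
    The inverse of 3 mod 13 is 9 (since 3·9 = 27 = 2·13 + 1), so t ≡ 9·9 = 81 ≡ 3 (mod 13).
    Then x = 35 + 55·3 = 200, valid modulo lcm(55, 13) = 715: x ≡ 200 (mod 715).
Verify: 200 mod 5 = 0 ✓, 200 mod 11 = 2 ✓, 200 mod 13 = 5 ✓.

x ≡ 200 (mod 715).


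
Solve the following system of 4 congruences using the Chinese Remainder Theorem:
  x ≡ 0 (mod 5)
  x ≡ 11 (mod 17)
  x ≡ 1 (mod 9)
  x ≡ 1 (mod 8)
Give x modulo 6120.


Product of moduli M = 5 · 17 · 9 · 8 = 6120.
Merge one congruence at a time:
  Start: x ≡ 0 (mod 5).
  Combine with x ≡ 11 (mod 17); new modulus lcm = 85.
    Write x = 0 + 5·t and substitute into x ≡ 11 (mod 17): 5·t ≡ 11 − 0 = 11 (mod 17).
    The inverse of 5 mod 17 is 7 (since 5·7 = 35 = 2·17 + 1), so t ≡ 7·11 = 77 ≡ 9 (mod 17).
    Then x = 0 + 5·9 = 45, valid modulo lcm(5, 17) = 85: x ≡ 45 (mod 85).
  Combine with x ≡ 1 (mod 9); new modulus lcm = 765.
    Write x = 45 + 85·t and substitute into x ≡ 1 (mod 9): 85·t ≡ 1 − 45 = -44 (mod 9).
    Reduce coefficients mod 9: 4·t ≡ 1 (mod 9).
    The inverse of 4 mod 9 is 7 (since 4·7 = 28 = 3·9 + 1), so t ≡ 7·1 = 7 ≡ 7 (mod 9).
    Then x = 45 + 85·7 = 640, valid modulo lcm(85, 9) = 765: x ≡ 640 (mod 765).
  Combine with x ≡ 1 (mod 8); new modulus lcm = 6120.
    Write x = 640 + 765·t and substitute into x ≡ 1 (mod 8): 765·t ≡ 1 − 640 = -639 (mod 8).
    Reduce coefficients mod 8: 5·t ≡ 1 (mod 8).
    The inverse of 5 mod 8 is 5 (since 5·5 = 25 = 3·8 + 1), so t ≡ 5·1 = 5 ≡ 5 (mod 8).
    Then x = 640 + 765·5 = 4465, valid modulo lcm(765, 8) = 6120: x ≡ 4465 (mod 6120).
Verify against each original: 4465 mod 5 = 0, 4465 mod 17 = 11, 4465 mod 9 = 1, 4465 mod 8 = 1.

x ≡ 4465 (mod 6120).


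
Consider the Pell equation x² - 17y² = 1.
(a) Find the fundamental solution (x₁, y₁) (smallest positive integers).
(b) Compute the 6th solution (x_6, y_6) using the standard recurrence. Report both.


Step 1: Find the fundamental solution (x₁, y₁) of x² - 17y² = 1.
  Expand √17 as a continued fraction. a₀ = ⌊√17⌋ = 4; iterate m_{k+1} = d_k·a_k − m_k, d_{k+1} = (17 − m_{k+1}²)/d_k, a_{k+1} = ⌊(a₀ + m_{k+1})/d_{k+1}⌋ (starting m₀ = 0, d₀ = 1), with convergents p_k = a_k·p_{k-1} + p_{k-2}, q_k = a_k·q_{k-1} + q_{k-2} (p₋₁ = 1, q₋₁ = 0):
  k = 0: a₀ = 4; p₀/q₀ = 4/1; p₀² − 17·q₀² = 16 − 17 = -1.
  k = 1: m = 4, d = 1, a = ⌊(4 + 4)/1⌋ = 8; p/q = (8·4 + 1)/(8·1 + 0) = 33/8; p² − 17·q² = 1089 − 1088 = 1.
  The first convergent with p² − 17·q² = 1 gives the fundamental solution (x₁, y₁) = (33, 8).
Step 2: Apply the recurrence (x_{n+1}, y_{n+1}) = (x₁x_n + 17y₁y_n, x₁y_n + y₁x_n) repeatedly.
  From (x_1, y_1) = (33, 8): x_2 = 33·33 + 17·8·8 = 2177; y_2 = 33·8 + 8·33 = 528.
  From (x_2, y_2) = (2177, 528): x_3 = 33·2177 + 17·8·528 = 143649; y_3 = 33·528 + 8·2177 = 34840.
  From (x_3, y_3) = (143649, 34840): x_4 = 33·143649 + 17·8·34840 = 9478657; y_4 = 33·34840 + 8·143649 = 2298912.
  From (x_4, y_4) = (9478657, 2298912): x_5 = 33·9478657 + 17·8·2298912 = 625447713; y_5 = 33·2298912 + 8·9478657 = 151693352.
  From (x_5, y_5) = (625447713, 151693352): x_6 = 33·625447713 + 17·8·151693352 = 41270070401; y_6 = 33·151693352 + 8·625447713 = 10009462320.
Step 3: Verify x_6² - 17·y_6² = 1703218710903496300801 - 1703218710903496300800 = 1 (should be 1). ✓

(x_1, y_1) = (33, 8); (x_6, y_6) = (41270070401, 10009462320).


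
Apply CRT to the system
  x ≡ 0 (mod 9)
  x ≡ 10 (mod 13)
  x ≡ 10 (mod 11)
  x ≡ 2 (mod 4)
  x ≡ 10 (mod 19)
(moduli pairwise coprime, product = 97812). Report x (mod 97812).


Product of moduli M = 9 · 13 · 11 · 4 · 19 = 97812.
Merge one congruence at a time:
  Start: x ≡ 0 (mod 9).
  Combine with x ≡ 10 (mod 13); new modulus lcm = 117.
    Write x = 0 + 9·t and substitute into x ≡ 10 (mod 13): 9·t ≡ 10 − 0 = 10 (mod 13).
    The inverse of 9 mod 13 is 3 (since 9·3 = 27 = 2·13 + 1), so t ≡ 3·10 = 30 ≡ 4 (mod 13).
    Then x = 0 + 9·4 = 36, valid modulo lcm(9, 13) = 117: x ≡ 36 (mod 117).
  Combine with x ≡ 10 (mod 11); new modulus lcm = 1287.
    Write x = 36 + 117·t and substitute into x ≡ 10 (mod 11): 117·t ≡ 10 − 36 = -26 (mod 11).
    Reduce coefficients mod 11: 7·t ≡ 7 (mod 11).
    The inverse of 7 mod 11 is 8 (since 7·8 = 56 = 5·11 + 1), so t ≡ 8·7 = 56 ≡ 1 (mod 11).
    Then x = 36 + 117·1 = 153, valid modulo lcm(117, 11) = 1287: x ≡ 153 (mod 1287).
  Combine with x ≡ 2 (mod 4); new modulus lcm = 5148.
    Write x = 153 + 1287·t and substitute into x ≡ 2 (mod 4): 1287·t ≡ 2 − 153 = -151 (mod 4).
    Reduce coefficients mod 4: 3·t ≡ 1 (mod 4).
    The inverse of 3 mod 4 is 3 (since 3·3 = 9 = 2·4 + 1), so t ≡ 3·1 = 3 ≡ 3 (mod 4).
    Then x = 153 + 1287·3 = 4014, valid modulo lcm(1287, 4) = 5148: x ≡ 4014 (mod 5148).
  Combine with x ≡ 10 (mod 19); new modulus lcm = 97812.
    Write x = 4014 + 5148·t and substitute into x ≡ 10 (mod 19): 5148·t ≡ 10 − 4014 = -4004 (mod 19).
    Reduce coefficients mod 19: 18·t ≡ 5 (mod 19).
    The inverse of 18 mod 19 is 18 (since 18·18 = 324 = 17·19 + 1), so t ≡ 18·5 = 90 ≡ 14 (mod 19).
    Then x = 4014 + 5148·14 = 76086, valid modulo lcm(5148, 19) = 97812: x ≡ 76086 (mod 97812).
Verify against each original: 76086 mod 9 = 0, 76086 mod 13 = 10, 76086 mod 11 = 10, 76086 mod 4 = 2, 76086 mod 19 = 10.

x ≡ 76086 (mod 97812).


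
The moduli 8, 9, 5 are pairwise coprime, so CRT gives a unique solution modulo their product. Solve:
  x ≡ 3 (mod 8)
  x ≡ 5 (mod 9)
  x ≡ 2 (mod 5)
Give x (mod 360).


Moduli 8, 9, 5 are pairwise coprime; by CRT there is a unique solution modulo M = 8 · 9 · 5 = 360.
Solve pairwise, accumulating the modulus:
  Start with x ≡ 3 (mod 8).
  Combine with x ≡ 5 (mod 9): since gcd(8, 9) = 1, we get a unique residue mod 72.
    Write x = 3 + 8·t and substitute into x ≡ 5 (mod 9): 8·t ≡ 5 − 3 = 2 (mod 9).
    The inverse of 8 mod 9 is 8 (since 8·8 = 64 = 7·9 + 1), so t ≡ 8·2 = 16 ≡ 7 (mod 9).
    Then x = 3 + 8·7 = 59, valid modulo lcm(8, 9) = 72: x ≡ 59 (mod 72).
  Combine with x ≡ 2 (mod 5): since gcd(72, 5) = 1, we get a unique residue mod 360.
    Write x = 59 + 72·t and substitute into x ≡ 2 (mod 5): 72·t ≡ 2 − 59 = -57 (mod 5).
    Reduce coefficients mod 5: 2·t ≡ 3 (mod 5).
    The inverse of 2 mod 5 is 3 (since 2·3 = 6 = 1·5 + 1), so t ≡ 3·3 = 9 ≡ 4 (mod 5).
    Then x = 59 + 72·4 = 347, valid modulo lcm(72, 5) = 360: x ≡ 347 (mod 360).
Verify: 347 mod 8 = 3 ✓, 347 mod 9 = 5 ✓, 347 mod 5 = 2 ✓.

x ≡ 347 (mod 360).


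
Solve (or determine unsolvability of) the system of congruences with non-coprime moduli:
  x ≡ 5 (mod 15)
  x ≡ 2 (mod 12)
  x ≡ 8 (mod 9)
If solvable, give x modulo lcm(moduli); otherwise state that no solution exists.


Moduli 15, 12, 9 are not pairwise coprime, so CRT works modulo lcm(m_i) when all pairwise compatibility conditions hold.
Pairwise compatibility: gcd(m_i, m_j) must divide a_i - a_j for every pair.
Merge one congruence at a time:
  Start: x ≡ 5 (mod 15).
  Combine with x ≡ 2 (mod 12): gcd(15, 12) = 3; 2 - 5 = -3, which IS divisible by 3, so compatible.
    Write x = 5 + 15·t and substitute into x ≡ 2 (mod 12): 15·t ≡ 2 − 5 = -3 (mod 12).
    Divide the congruence (and modulus) by g = 3: 5·t ≡ -1 (mod 4).
    Reduce coefficients mod 4: 1·t ≡ 3 (mod 4).
    So t ≡ 3 (mod 4).
    Then x = 5 + 15·3 = 50, valid modulo lcm(15, 12) = 60: x ≡ 50 (mod 60).
  Combine with x ≡ 8 (mod 9): gcd(60, 9) = 3; 8 - 50 = -42, which IS divisible by 3, so compatible.
    Write x = 50 + 60·t and substitute into x ≡ 8 (mod 9): 60·t ≡ 8 − 50 = -42 (mod 9).
    Divide the congruence (and modulus) by g = 3: 20·t ≡ -14 (mod 3).
    Reduce coefficients mod 3: 2·t ≡ 1 (mod 3).
    The inverse of 2 mod 3 is 2 (since 2·2 = 4 = 1·3 + 1), so t ≡ 2·1 = 2 ≡ 2 (mod 3).
    Then x = 50 + 60·2 = 170, valid modulo lcm(60, 9) = 180: x ≡ 170 (mod 180).
Verify: 170 mod 15 = 5, 170 mod 12 = 2, 170 mod 9 = 8.

x ≡ 170 (mod 180).


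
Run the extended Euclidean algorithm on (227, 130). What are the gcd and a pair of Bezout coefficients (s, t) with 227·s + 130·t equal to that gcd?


Euclidean algorithm on (227, 130) — divide until remainder is 0:
  227 = 1 · 130 + 97
  130 = 1 · 97 + 33
  97 = 2 · 33 + 31
  33 = 1 · 31 + 2
  31 = 15 · 2 + 1
  2 = 2 · 1 + 0
gcd(227, 130) = 1.
Track Bezout coefficients alongside the remainders: start with r₀ = 227 = a·1 + b·0 (s = 1, t = 0) and r₁ = 130 = a·0 + b·1 (s = 0, t = 1); each new remainder r_{k+1} = r_{k-1} − q_k·r_k inherits s_{k+1} = s_{k-1} − q_k·s_k, t_{k+1} = t_{k-1} − q_k·t_k, so r_k = a·s_k + b·t_k at every step:
  q = 1: r = 97, s = 1 − 1·0 = 1, t = 0 − 1·1 = -1  (check: 227·1 + 130·(-1) = 97)
  q = 1: r = 33, s = 0 − 1·1 = -1, t = 1 − 1·(-1) = 2  (check: 227·(-1) + 130·2 = 33)
  q = 2: r = 31, s = 1 − 2·(-1) = 3, t = -1 − 2·2 = -5  (check: 227·3 + 130·(-5) = 31)
  q = 1: r = 2, s = -1 − 1·3 = -4, t = 2 − 1·(-5) = 7  (check: 227·(-4) + 130·7 = 2)
  q = 15: r = 1, s = 3 − 15·(-4) = 63, t = -5 − 15·7 = -110  (check: 227·63 + 130·(-110) = 1)
The row with r = 1 (the gcd) gives the Bezout coefficients s = 63, t = -110.
Result: 227 · (63) + 130 · (-110) = 1.

gcd(227, 130) = 1; s = 63, t = -110 (check: 227·63 + 130·(-110) = 1).


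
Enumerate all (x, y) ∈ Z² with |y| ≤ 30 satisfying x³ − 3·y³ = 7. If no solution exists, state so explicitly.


The equation is x³ - 3y³ = 7. For fixed y, x³ = 3·y³ + 7, so a solution requires the RHS to be a perfect cube.
Strategy: iterate y from -30 to 30, compute RHS = 3·y³ + 7, and check whether it is a (positive or negative) perfect cube.
Check small values of y:
  y = 0: RHS = 7 is not a perfect cube.
  y = 1: RHS = 10 is not a perfect cube.
  y = -1: RHS = 4 is not a perfect cube.
  y = 2: RHS = 31 is not a perfect cube.
  y = -2: RHS = -17 is not a perfect cube.
  y = 3: RHS = 88 is not a perfect cube.
  y = -3: RHS = -74 is not a perfect cube.
Continuing the search up to |y| = 30 finds no solutions either.
No (x, y) in the scanned range satisfies the equation.

No integer solutions with |y| ≤ 30.


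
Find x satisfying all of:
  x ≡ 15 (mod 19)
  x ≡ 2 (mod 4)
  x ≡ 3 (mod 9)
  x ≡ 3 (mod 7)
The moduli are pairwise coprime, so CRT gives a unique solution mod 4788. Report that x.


Product of moduli M = 19 · 4 · 9 · 7 = 4788.
Merge one congruence at a time:
  Start: x ≡ 15 (mod 19).
  Combine with x ≡ 2 (mod 4); new modulus lcm = 76.
    Write x = 15 + 19·t and substitute into x ≡ 2 (mod 4): 19·t ≡ 2 − 15 = -13 (mod 4).
    Reduce coefficients mod 4: 3·t ≡ 3 (mod 4).
    The inverse of 3 mod 4 is 3 (since 3·3 = 9 = 2·4 + 1), so t ≡ 3·3 = 9 ≡ 1 (mod 4).
    Then x = 15 + 19·1 = 34, valid modulo lcm(19, 4) = 76: x ≡ 34 (mod 76).
  Combine with x ≡ 3 (mod 9); new modulus lcm = 684.
    Write x = 34 + 76·t and substitute into x ≡ 3 (mod 9): 76·t ≡ 3 − 34 = -31 (mod 9).
    Reduce coefficients mod 9: 4·t ≡ 5 (mod 9).
    The inverse of 4 mod 9 is 7 (since 4·7 = 28 = 3·9 + 1), so t ≡ 7·5 = 35 ≡ 8 (mod 9).
    Then x = 34 + 76·8 = 642, valid modulo lcm(76, 9) = 684: x ≡ 642 (mod 684).
  Combine with x ≡ 3 (mod 7); new modulus lcm = 4788.
    Write x = 642 + 684·t and substitute into x ≡ 3 (mod 7): 684·t ≡ 3 − 642 = -639 (mod 7).
    Reduce coefficients mod 7: 5·t ≡ 5 (mod 7).
    The inverse of 5 mod 7 is 3 (since 5·3 = 15 = 2·7 + 1), so t ≡ 3·5 = 15 ≡ 1 (mod 7).
    Then x = 642 + 684·1 = 1326, valid modulo lcm(684, 7) = 4788: x ≡ 1326 (mod 4788).
Verify against each original: 1326 mod 19 = 15, 1326 mod 4 = 2, 1326 mod 9 = 3, 1326 mod 7 = 3.

x ≡ 1326 (mod 4788).


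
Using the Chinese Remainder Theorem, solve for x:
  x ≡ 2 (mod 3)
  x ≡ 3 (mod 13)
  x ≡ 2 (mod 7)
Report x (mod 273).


Moduli 3, 13, 7 are pairwise coprime; by CRT there is a unique solution modulo M = 3 · 13 · 7 = 273.
Solve pairwise, accumulating the modulus:
  Start with x ≡ 2 (mod 3).
  Combine with x ≡ 3 (mod 13): since gcd(3, 13) = 1, we get a unique residue mod 39.
    Write x = 2 + 3·t and substitute into x ≡ 3 (mod 13): 3·t ≡ 3 − 2 = 1 (mod 13).
    The inverse of 3 mod 13 is 9 (since 3·9 = 27 = 2·13 + 1), so t ≡ 9·1 = 9 ≡ 9 (mod 13).
    Then x = 2 + 3·9 = 29, valid modulo lcm(3, 13) = 39: x ≡ 29 (mod 39).
  Combine with x ≡ 2 (mod 7): since gcd(39, 7) = 1, we get a unique residue mod 273.
    Write x = 29 + 39·t and substitute into x ≡ 2 (mod 7): 39·t ≡ 2 − 29 = -27 (mod 7).
    Reduce coefficients mod 7: 4·t ≡ 1 (mod 7).
    The inverse of 4 mod 7 is 2 (since 4·2 = 8 = 1·7 + 1), so t ≡ 2·1 = 2 ≡ 2 (mod 7).
    Then x = 29 + 39·2 = 107, valid modulo lcm(39, 7) = 273: x ≡ 107 (mod 273).
Verify: 107 mod 3 = 2 ✓, 107 mod 13 = 3 ✓, 107 mod 7 = 2 ✓.

x ≡ 107 (mod 273).


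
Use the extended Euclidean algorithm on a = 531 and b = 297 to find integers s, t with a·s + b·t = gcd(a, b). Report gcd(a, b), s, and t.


Euclidean algorithm on (531, 297) — divide until remainder is 0:
  531 = 1 · 297 + 234
  297 = 1 · 234 + 63
  234 = 3 · 63 + 45
  63 = 1 · 45 + 18
  45 = 2 · 18 + 9
  18 = 2 · 9 + 0
gcd(531, 297) = 9.
Track Bezout coefficients alongside the remainders: start with r₀ = 531 = a·1 + b·0 (s = 1, t = 0) and r₁ = 297 = a·0 + b·1 (s = 0, t = 1); each new remainder r_{k+1} = r_{k-1} − q_k·r_k inherits s_{k+1} = s_{k-1} − q_k·s_k, t_{k+1} = t_{k-1} − q_k·t_k, so r_k = a·s_k + b·t_k at every step:
  q = 1: r = 234, s = 1 − 1·0 = 1, t = 0 − 1·1 = -1  (check: 531·1 + 297·(-1) = 234)
  q = 1: r = 63, s = 0 − 1·1 = -1, t = 1 − 1·(-1) = 2  (check: 531·(-1) + 297·2 = 63)
  q = 3: r = 45, s = 1 − 3·(-1) = 4, t = -1 − 3·2 = -7  (check: 531·4 + 297·(-7) = 45)
  q = 1: r = 18, s = -1 − 1·4 = -5, t = 2 − 1·(-7) = 9  (check: 531·(-5) + 297·9 = 18)
  q = 2: r = 9, s = 4 − 2·(-5) = 14, t = -7 − 2·9 = -25  (check: 531·14 + 297·(-25) = 9)
The row with r = 9 (the gcd) gives the Bezout coefficients s = 14, t = -25.
Result: 531 · (14) + 297 · (-25) = 9.

gcd(531, 297) = 9; s = 14, t = -25 (check: 531·14 + 297·(-25) = 9).


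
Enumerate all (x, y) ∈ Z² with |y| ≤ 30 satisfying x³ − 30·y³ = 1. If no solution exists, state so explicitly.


The equation is x³ - 30y³ = 1. For fixed y, x³ = 30·y³ + 1, so a solution requires the RHS to be a perfect cube.
Strategy: iterate y from -30 to 30, compute RHS = 30·y³ + 1, and check whether it is a (positive or negative) perfect cube.
Check small values of y:
  y = 0: RHS = 1 = (1)³ ⇒ x = 1 works.
  y = 1: RHS = 31 is not a perfect cube.
  y = -1: RHS = -29 is not a perfect cube.
  y = 2: RHS = 241 is not a perfect cube.
  y = -2: RHS = -239 is not a perfect cube.
  y = 3: RHS = 811 is not a perfect cube.
  y = -3: RHS = -809 is not a perfect cube.
Continuing the search up to |y| = 30 finds no further solutions beyond those listed.
Collected solutions: (1, 0).

Solutions (with |y| ≤ 30): (1, 0).


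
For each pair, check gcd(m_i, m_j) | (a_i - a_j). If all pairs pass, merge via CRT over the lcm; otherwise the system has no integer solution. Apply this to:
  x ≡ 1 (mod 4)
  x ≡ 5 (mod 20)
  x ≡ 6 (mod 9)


Moduli 4, 20, 9 are not pairwise coprime, so CRT works modulo lcm(m_i) when all pairwise compatibility conditions hold.
Pairwise compatibility: gcd(m_i, m_j) must divide a_i - a_j for every pair.
Merge one congruence at a time:
  Start: x ≡ 1 (mod 4).
  Combine with x ≡ 5 (mod 20): gcd(4, 20) = 4; 5 - 1 = 4, which IS divisible by 4, so compatible.
    Write x = 1 + 4·t and substitute into x ≡ 5 (mod 20): 4·t ≡ 5 − 1 = 4 (mod 20).
    Divide the congruence (and modulus) by g = 4: 1·t ≡ 1 (mod 5).
    So t ≡ 1 (mod 5).
    Then x = 1 + 4·1 = 5, valid modulo lcm(4, 20) = 20: x ≡ 5 (mod 20).
  Combine with x ≡ 6 (mod 9): gcd(20, 9) = 1; 6 - 5 = 1, which IS divisible by 1, so compatible.
    Write x = 5 + 20·t and substitute into x ≡ 6 (mod 9): 20·t ≡ 6 − 5 = 1 (mod 9).
    Reduce coefficients mod 9: 2·t ≡ 1 (mod 9).
    The inverse of 2 mod 9 is 5 (since 2·5 = 10 = 1·9 + 1), so t ≡ 5·1 = 5 ≡ 5 (mod 9).
    Then x = 5 + 20·5 = 105, valid modulo lcm(20, 9) = 180: x ≡ 105 (mod 180).
Verify: 105 mod 4 = 1, 105 mod 20 = 5, 105 mod 9 = 6.

x ≡ 105 (mod 180).


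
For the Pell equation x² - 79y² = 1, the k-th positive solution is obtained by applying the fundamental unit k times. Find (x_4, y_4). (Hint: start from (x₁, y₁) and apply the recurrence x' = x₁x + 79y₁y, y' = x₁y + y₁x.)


Step 1: Find the fundamental solution (x₁, y₁) of x² - 79y² = 1.
  Expand √79 as a continued fraction. a₀ = ⌊√79⌋ = 8; iterate m_{k+1} = d_k·a_k − m_k, d_{k+1} = (79 − m_{k+1}²)/d_k, a_{k+1} = ⌊(a₀ + m_{k+1})/d_{k+1}⌋ (starting m₀ = 0, d₀ = 1), with convergents p_k = a_k·p_{k-1} + p_{k-2}, q_k = a_k·q_{k-1} + q_{k-2} (p₋₁ = 1, q₋₁ = 0):
  k = 0: a₀ = 8; p₀/q₀ = 8/1; p₀² − 79·q₀² = 64 − 79 = -15.
  k = 1: m = 8, d = 15, a = ⌊(8 + 8)/15⌋ = 1; p/q = (1·8 + 1)/(1·1 + 0) = 9/1; p² − 79·q² = 81 − 79 = 2.
  k = 2: m = 7, d = 2, a = ⌊(8 + 7)/2⌋ = 7; p/q = (7·9 + 8)/(7·1 + 1) = 71/8; p² − 79·q² = 5041 − 5056 = -15.
  k = 3: m = 7, d = 15, a = ⌊(8 + 7)/15⌋ = 1; p/q = (1·71 + 9)/(1·8 + 1) = 80/9; p² − 79·q² = 6400 − 6399 = 1.
  The first convergent with p² − 79·q² = 1 gives the fundamental solution (x₁, y₁) = (80, 9).
Step 2: Apply the recurrence (x_{n+1}, y_{n+1}) = (x₁x_n + 79y₁y_n, x₁y_n + y₁x_n) repeatedly.
  From (x_1, y_1) = (80, 9): x_2 = 80·80 + 79·9·9 = 12799; y_2 = 80·9 + 9·80 = 1440.
  From (x_2, y_2) = (12799, 1440): x_3 = 80·12799 + 79·9·1440 = 2047760; y_3 = 80·1440 + 9·12799 = 230391.
  From (x_3, y_3) = (2047760, 230391): x_4 = 80·2047760 + 79·9·230391 = 327628801; y_4 = 80·230391 + 9·2047760 = 36861120.
Step 3: Verify x_4² - 79·y_4² = 107340631244697601 - 107340631244697600 = 1 (should be 1). ✓

(x_1, y_1) = (80, 9); (x_4, y_4) = (327628801, 36861120).


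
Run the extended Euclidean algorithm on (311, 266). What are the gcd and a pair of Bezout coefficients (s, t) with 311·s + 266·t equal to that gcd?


Euclidean algorithm on (311, 266) — divide until remainder is 0:
  311 = 1 · 266 + 45
  266 = 5 · 45 + 41
  45 = 1 · 41 + 4
  41 = 10 · 4 + 1
  4 = 4 · 1 + 0
gcd(311, 266) = 1.
Track Bezout coefficients alongside the remainders: start with r₀ = 311 = a·1 + b·0 (s = 1, t = 0) and r₁ = 266 = a·0 + b·1 (s = 0, t = 1); each new remainder r_{k+1} = r_{k-1} − q_k·r_k inherits s_{k+1} = s_{k-1} − q_k·s_k, t_{k+1} = t_{k-1} − q_k·t_k, so r_k = a·s_k + b·t_k at every step:
  q = 1: r = 45, s = 1 − 1·0 = 1, t = 0 − 1·1 = -1  (check: 311·1 + 266·(-1) = 45)
  q = 5: r = 41, s = 0 − 5·1 = -5, t = 1 − 5·(-1) = 6  (check: 311·(-5) + 266·6 = 41)
  q = 1: r = 4, s = 1 − 1·(-5) = 6, t = -1 − 1·6 = -7  (check: 311·6 + 266·(-7) = 4)
  q = 10: r = 1, s = -5 − 10·6 = -65, t = 6 − 10·(-7) = 76  (check: 311·(-65) + 266·76 = 1)
The row with r = 1 (the gcd) gives the Bezout coefficients s = -65, t = 76.
Result: 311 · (-65) + 266 · (76) = 1.

gcd(311, 266) = 1; s = -65, t = 76 (check: 311·(-65) + 266·76 = 1).


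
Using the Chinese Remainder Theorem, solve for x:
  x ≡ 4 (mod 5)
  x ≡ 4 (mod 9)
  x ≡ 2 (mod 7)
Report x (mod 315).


Moduli 5, 9, 7 are pairwise coprime; by CRT there is a unique solution modulo M = 5 · 9 · 7 = 315.
Solve pairwise, accumulating the modulus:
  Start with x ≡ 4 (mod 5).
  Combine with x ≡ 4 (mod 9): since gcd(5, 9) = 1, we get a unique residue mod 45.
    Write x = 4 + 5·t and substitute into x ≡ 4 (mod 9): 5·t ≡ 4 − 4 = 0 (mod 9).
    The inverse of 5 mod 9 is 2 (since 5·2 = 10 = 1·9 + 1), so t ≡ 2·0 = 0 ≡ 0 (mod 9).
    Then x = 4 + 5·0 = 4, valid modulo lcm(5, 9) = 45: x ≡ 4 (mod 45).
  Combine with x ≡ 2 (mod 7): since gcd(45, 7) = 1, we get a unique residue mod 315.
    Write x = 4 + 45·t and substitute into x ≡ 2 (mod 7): 45·t ≡ 2 − 4 = -2 (mod 7).
    Reduce coefficients mod 7: 3·t ≡ 5 (mod 7).
    The inverse of 3 mod 7 is 5 (since 3·5 = 15 = 2·7 + 1), so t ≡ 5·5 = 25 ≡ 4 (mod 7).
    Then x = 4 + 45·4 = 184, valid modulo lcm(45, 7) = 315: x ≡ 184 (mod 315).
Verify: 184 mod 5 = 4 ✓, 184 mod 9 = 4 ✓, 184 mod 7 = 2 ✓.

x ≡ 184 (mod 315).


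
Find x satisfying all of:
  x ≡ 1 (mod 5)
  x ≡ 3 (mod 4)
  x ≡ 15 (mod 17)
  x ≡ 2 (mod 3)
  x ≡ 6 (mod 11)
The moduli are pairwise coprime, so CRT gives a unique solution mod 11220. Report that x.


Product of moduli M = 5 · 4 · 17 · 3 · 11 = 11220.
Merge one congruence at a time:
  Start: x ≡ 1 (mod 5).
  Combine with x ≡ 3 (mod 4); new modulus lcm = 20.
    Write x = 1 + 5·t and substitute into x ≡ 3 (mod 4): 5·t ≡ 3 − 1 = 2 (mod 4).
    Reduce coefficients mod 4: 1·t ≡ 2 (mod 4).
    So t ≡ 2 (mod 4).
    Then x = 1 + 5·2 = 11, valid modulo lcm(5, 4) = 20: x ≡ 11 (mod 20).
  Combine with x ≡ 15 (mod 17); new modulus lcm = 340.
    Write x = 11 + 20·t and substitute into x ≡ 15 (mod 17): 20·t ≡ 15 − 11 = 4 (mod 17).
    Reduce coefficients mod 17: 3·t ≡ 4 (mod 17).
    The inverse of 3 mod 17 is 6 (since 3·6 = 18 = 1·17 + 1), so t ≡ 6·4 = 24 ≡ 7 (mod 17).
    Then x = 11 + 20·7 = 151, valid modulo lcm(20, 17) = 340: x ≡ 151 (mod 340).
  Combine with x ≡ 2 (mod 3); new modulus lcm = 1020.
    Write x = 151 + 340·t and substitute into x ≡ 2 (mod 3): 340·t ≡ 2 − 151 = -149 (mod 3).
    Reduce coefficients mod 3: 1·t ≡ 1 (mod 3).
    So t ≡ 1 (mod 3).
    Then x = 151 + 340·1 = 491, valid modulo lcm(340, 3) = 1020: x ≡ 491 (mod 1020).
  Combine with x ≡ 6 (mod 11); new modulus lcm = 11220.
    Write x = 491 + 1020·t and substitute into x ≡ 6 (mod 11): 1020·t ≡ 6 − 491 = -485 (mod 11).
    Reduce coefficients mod 11: 8·t ≡ 10 (mod 11).
    The inverse of 8 mod 11 is 7 (since 8·7 = 56 = 5·11 + 1), so t ≡ 7·10 = 70 ≡ 4 (mod 11).
    Then x = 491 + 1020·4 = 4571, valid modulo lcm(1020, 11) = 11220: x ≡ 4571 (mod 11220).
Verify against each original: 4571 mod 5 = 1, 4571 mod 4 = 3, 4571 mod 17 = 15, 4571 mod 3 = 2, 4571 mod 11 = 6.

x ≡ 4571 (mod 11220).


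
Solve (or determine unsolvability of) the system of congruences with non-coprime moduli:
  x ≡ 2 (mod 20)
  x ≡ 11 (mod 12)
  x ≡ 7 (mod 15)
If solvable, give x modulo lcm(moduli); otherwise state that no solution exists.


Moduli 20, 12, 15 are not pairwise coprime, so CRT works modulo lcm(m_i) when all pairwise compatibility conditions hold.
Pairwise compatibility: gcd(m_i, m_j) must divide a_i - a_j for every pair.
Merge one congruence at a time:
  Start: x ≡ 2 (mod 20).
  Combine with x ≡ 11 (mod 12): gcd(20, 12) = 4, and 11 - 2 = 9 is NOT divisible by 4.
    ⇒ system is inconsistent (no integer solution).

No solution (the system is inconsistent).


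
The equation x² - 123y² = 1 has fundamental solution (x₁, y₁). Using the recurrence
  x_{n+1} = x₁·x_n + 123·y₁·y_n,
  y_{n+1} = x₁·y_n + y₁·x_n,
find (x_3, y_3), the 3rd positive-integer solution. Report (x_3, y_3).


Step 1: Find the fundamental solution (x₁, y₁) of x² - 123y² = 1.
  Expand √123 as a continued fraction. a₀ = ⌊√123⌋ = 11; iterate m_{k+1} = d_k·a_k − m_k, d_{k+1} = (123 − m_{k+1}²)/d_k, a_{k+1} = ⌊(a₀ + m_{k+1})/d_{k+1}⌋ (starting m₀ = 0, d₀ = 1), with convergents p_k = a_k·p_{k-1} + p_{k-2}, q_k = a_k·q_{k-1} + q_{k-2} (p₋₁ = 1, q₋₁ = 0):
  k = 0: a₀ = 11; p₀/q₀ = 11/1; p₀² − 123·q₀² = 121 − 123 = -2.
  k = 1: m = 11, d = 2, a = ⌊(11 + 11)/2⌋ = 11; p/q = (11·11 + 1)/(11·1 + 0) = 122/11; p² − 123·q² = 14884 − 14883 = 1.
  The first convergent with p² − 123·q² = 1 gives the fundamental solution (x₁, y₁) = (122, 11).
Step 2: Apply the recurrence (x_{n+1}, y_{n+1}) = (x₁x_n + 123y₁y_n, x₁y_n + y₁x_n) repeatedly.
  From (x_1, y_1) = (122, 11): x_2 = 122·122 + 123·11·11 = 29767; y_2 = 122·11 + 11·122 = 2684.
  From (x_2, y_2) = (29767, 2684): x_3 = 122·29767 + 123·11·2684 = 7263026; y_3 = 122·2684 + 11·29767 = 654885.
Step 3: Verify x_3² - 123·y_3² = 52751546676676 - 52751546676675 = 1 (should be 1). ✓

(x_1, y_1) = (122, 11); (x_3, y_3) = (7263026, 654885).


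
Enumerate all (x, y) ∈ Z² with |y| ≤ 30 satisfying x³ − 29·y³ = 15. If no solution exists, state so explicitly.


The equation is x³ - 29y³ = 15. For fixed y, x³ = 29·y³ + 15, so a solution requires the RHS to be a perfect cube.
Strategy: iterate y from -30 to 30, compute RHS = 29·y³ + 15, and check whether it is a (positive or negative) perfect cube.
Check small values of y:
  y = 0: RHS = 15 is not a perfect cube.
  y = 1: RHS = 44 is not a perfect cube.
  y = -1: RHS = -14 is not a perfect cube.
  y = 2: RHS = 247 is not a perfect cube.
  y = -2: RHS = -217 is not a perfect cube.
  y = 3: RHS = 798 is not a perfect cube.
  y = -3: RHS = -768 is not a perfect cube.
Continuing the search up to |y| = 30 finds no solutions either.
No (x, y) in the scanned range satisfies the equation.

No integer solutions with |y| ≤ 30.


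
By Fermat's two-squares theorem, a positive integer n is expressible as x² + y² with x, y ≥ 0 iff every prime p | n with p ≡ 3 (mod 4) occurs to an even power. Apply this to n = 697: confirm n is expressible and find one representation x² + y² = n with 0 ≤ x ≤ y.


Step 1: Factor n = 697 = 17 · 41.
Step 2: Check the mod-4 condition on each prime factor: 17 ≡ 1 (mod 4), exponent 1; 41 ≡ 1 (mod 4), exponent 1.
All primes ≡ 3 (mod 4) appear to even exponent (or don't appear), so by the two-squares theorem n IS expressible as a sum of two squares.
Step 3: Build a representation. Here n = 17 · 41 is a product of primes ≡ 1 (mod 4). Each prime p ≡ 1 (mod 4) is itself a sum of two squares; find a² by testing p − a² for a perfect square:
  17: 17 − 1² = 16 = 4² ⇒ 17 = 1² + 4².
  41: 41 − 1² = 40, 41 − 2² = 37, 41 − 3² = 32, 41 − 4² = 25 = 5² ⇒ 41 = 4² + 5².
  Combine using the Brahmagupta–Fibonacci identity (a² + b²)(c² + d²) = (ac − bd)² + (ad + bc)² = (ac + bd)² + (ad − bc)²:
  17 · 41 = 697: from (1² + 4²)(4² + 5²), take (1·4 − 4·5, 1·5 + 4·4) = (4 − 20, 5 + 16) = (-16, 21); dropping signs (only squares matter) gives (16, 21); check 16² + 21² = 256 + 441 = 697 ✓.
Step 4: Order so x ≤ y and verify: 16² + 21² = 256 + 441 = 697 = n. ✓

n = 697 = 16² + 21² (one valid representation with x ≤ y).


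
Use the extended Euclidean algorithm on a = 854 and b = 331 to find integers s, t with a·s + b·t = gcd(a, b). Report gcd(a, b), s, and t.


Euclidean algorithm on (854, 331) — divide until remainder is 0:
  854 = 2 · 331 + 192
  331 = 1 · 192 + 139
  192 = 1 · 139 + 53
  139 = 2 · 53 + 33
  53 = 1 · 33 + 20
  33 = 1 · 20 + 13
  20 = 1 · 13 + 7
  13 = 1 · 7 + 6
  7 = 1 · 6 + 1
  6 = 6 · 1 + 0
gcd(854, 331) = 1.
Track Bezout coefficients alongside the remainders: start with r₀ = 854 = a·1 + b·0 (s = 1, t = 0) and r₁ = 331 = a·0 + b·1 (s = 0, t = 1); each new remainder r_{k+1} = r_{k-1} − q_k·r_k inherits s_{k+1} = s_{k-1} − q_k·s_k, t_{k+1} = t_{k-1} − q_k·t_k, so r_k = a·s_k + b·t_k at every step:
  q = 2: r = 192, s = 1 − 2·0 = 1, t = 0 − 2·1 = -2  (check: 854·1 + 331·(-2) = 192)
  q = 1: r = 139, s = 0 − 1·1 = -1, t = 1 − 1·(-2) = 3  (check: 854·(-1) + 331·3 = 139)
  q = 1: r = 53, s = 1 − 1·(-1) = 2, t = -2 − 1·3 = -5  (check: 854·2 + 331·(-5) = 53)
  q = 2: r = 33, s = -1 − 2·2 = -5, t = 3 − 2·(-5) = 13  (check: 854·(-5) + 331·13 = 33)
  q = 1: r = 20, s = 2 − 1·(-5) = 7, t = -5 − 1·13 = -18  (check: 854·7 + 331·(-18) = 20)
  q = 1: r = 13, s = -5 − 1·7 = -12, t = 13 − 1·(-18) = 31  (check: 854·(-12) + 331·31 = 13)
  q = 1: r = 7, s = 7 − 1·(-12) = 19, t = -18 − 1·31 = -49  (check: 854·19 + 331·(-49) = 7)
  q = 1: r = 6, s = -12 − 1·19 = -31, t = 31 − 1·(-49) = 80  (check: 854·(-31) + 331·80 = 6)
  q = 1: r = 1, s = 19 − 1·(-31) = 50, t = -49 − 1·80 = -129  (check: 854·50 + 331·(-129) = 1)
The row with r = 1 (the gcd) gives the Bezout coefficients s = 50, t = -129.
Result: 854 · (50) + 331 · (-129) = 1.

gcd(854, 331) = 1; s = 50, t = -129 (check: 854·50 + 331·(-129) = 1).


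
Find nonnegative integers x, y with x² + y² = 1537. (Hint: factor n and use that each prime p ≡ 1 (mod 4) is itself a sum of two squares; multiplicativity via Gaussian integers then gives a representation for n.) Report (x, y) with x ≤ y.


Step 1: Factor n = 1537 = 29 · 53.
Step 2: Check the mod-4 condition on each prime factor: 29 ≡ 1 (mod 4), exponent 1; 53 ≡ 1 (mod 4), exponent 1.
All primes ≡ 3 (mod 4) appear to even exponent (or don't appear), so by the two-squares theorem n IS expressible as a sum of two squares.
Step 3: Build a representation. Here n = 29 · 53 is a product of primes ≡ 1 (mod 4). Each prime p ≡ 1 (mod 4) is itself a sum of two squares; find a² by testing p − a² for a perfect square:
  29: 29 − 1² = 28, 29 − 2² = 25 = 5² ⇒ 29 = 2² + 5².
  53: 53 − 1² = 52, 53 − 2² = 49 = 7² ⇒ 53 = 2² + 7².
  Combine using the Brahmagupta–Fibonacci identity (a² + b²)(c² + d²) = (ac − bd)² + (ad + bc)² = (ac + bd)² + (ad − bc)²:
  29 · 53 = 1537: from (2² + 5²)(2² + 7²), take (2·2 − 5·7, 2·7 + 5·2) = (4 − 35, 14 + 10) = (-31, 24); dropping signs (only squares matter) gives (31, 24); check 31² + 24² = 961 + 576 = 1537 ✓.
Step 4: Order so x ≤ y and verify: 24² + 31² = 576 + 961 = 1537 = n. ✓

n = 1537 = 24² + 31² (one valid representation with x ≤ y).
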